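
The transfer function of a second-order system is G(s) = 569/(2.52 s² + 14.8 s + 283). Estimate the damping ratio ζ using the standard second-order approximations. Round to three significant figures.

ζ ≈ 0.277

Dividing through by 2.52: denominator becomes s² + 5.873 s + 112.3.
So ω_n = √112.3 = 10.6 rad/s and ζ = 5.873/(2·10.6) = 0.277.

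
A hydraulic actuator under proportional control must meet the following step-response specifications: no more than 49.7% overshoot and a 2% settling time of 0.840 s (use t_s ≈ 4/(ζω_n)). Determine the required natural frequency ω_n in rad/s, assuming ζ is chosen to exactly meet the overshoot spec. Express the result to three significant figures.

ω_n ≈ 21.9 rad/s

From %OS = 100·exp(−πζ/√(1−ζ²)), invert to get ζ = −ln(OS)/√(π² + ln²(OS)) with OS = 0.497.
−ln 0.497 = 0.6992, so ζ = 0.6992/√(π² + 0.4888) = 0.217.
Then ω_n = 4/(ζ t_s) = 4/(0.217 × 0.840) = 21.9 rad/s.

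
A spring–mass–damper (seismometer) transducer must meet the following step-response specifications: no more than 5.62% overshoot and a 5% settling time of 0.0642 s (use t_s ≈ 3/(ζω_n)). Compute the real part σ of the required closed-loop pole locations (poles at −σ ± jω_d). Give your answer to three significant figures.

σ ≈ 46.7

The settling-time spec alone fixes σ = ζω_n = 3/t_s = 3/0.0642 = 46.7.
(Overshoot then fixes ζ = 0.676 and hence ω_d = σ·√(1−ζ²)/ζ = 51.0 rad/s.)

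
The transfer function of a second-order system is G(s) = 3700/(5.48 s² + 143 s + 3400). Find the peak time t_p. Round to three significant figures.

Dividing through by 5.48: denominator becomes s² + 26.09 s + 620.4.
So ω_n = √620.4 = 24.9 rad/s and ζ = 26.09/(2·24.9) = 0.524.
The damped frequency ω_d = ω_n√(1−ζ²) = 21.2 rad/s. t_p = π/ω_d = 0.148 s.

t_p ≈ 0.148 s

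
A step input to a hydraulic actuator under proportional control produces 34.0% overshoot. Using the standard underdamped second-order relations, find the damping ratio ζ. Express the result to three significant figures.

ζ ≈ 0.325

From %OS = 100·exp(−πζ/√(1−ζ²)), invert to get ζ = −ln(OS)/√(π² + ln²(OS)) with OS = 0.340.
−ln 0.340 = 1.079, so ζ = 1.079/√(π² + 1.164) = 0.325.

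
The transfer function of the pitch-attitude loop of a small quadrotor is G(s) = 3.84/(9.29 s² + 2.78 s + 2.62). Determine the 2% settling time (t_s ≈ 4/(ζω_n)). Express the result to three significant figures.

Dividing through by 9.29: denominator becomes s² + 0.2992 s + 0.2820.
So ω_n = √0.2820 = 0.531 rad/s and ζ = 0.2992/(2·0.531) = 0.282.
t_s ≈ 4/(ζω_n) = 26.7 s.

t_s ≈ 26.7 s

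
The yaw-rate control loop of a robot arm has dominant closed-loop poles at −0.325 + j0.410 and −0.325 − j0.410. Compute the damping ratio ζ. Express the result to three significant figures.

ζ ≈ 0.621

The poles are at −σ ± jω_d with σ = 0.325 and ω_d = 0.410, so ω_n = √(σ²+ω_d²) = 0.523 rad/s and ζ = σ/ω_n = 0.621.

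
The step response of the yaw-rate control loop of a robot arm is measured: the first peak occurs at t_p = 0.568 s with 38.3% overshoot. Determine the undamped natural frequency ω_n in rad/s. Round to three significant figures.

ω_n ≈ 5.78 rad/s

ζ from %OS: ζ = |ln 0.383|/√(π²+ln²0.383) = 0.292.
From t_p = π/ω_d, ω_d = π/0.568 = 5.53 rad/s, so ω_n = ω_d/√(1−ζ²) = 5.78 rad/s.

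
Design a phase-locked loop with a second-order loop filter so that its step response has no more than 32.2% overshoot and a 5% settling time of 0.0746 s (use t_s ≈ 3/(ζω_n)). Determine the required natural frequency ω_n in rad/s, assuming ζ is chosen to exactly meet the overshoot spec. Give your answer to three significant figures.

Inverting the overshoot relation: ζ = |ln 0.322|/√(π² + ln²0.322) = 0.339.
Then ω_n = 3/(ζ t_s) = 3/(0.339 × 0.0746) = 119 rad/s.

ω_n ≈ 119 rad/s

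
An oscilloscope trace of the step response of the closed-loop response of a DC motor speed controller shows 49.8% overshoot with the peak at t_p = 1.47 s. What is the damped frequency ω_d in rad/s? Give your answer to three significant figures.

ω_d ≈ 2.14 rad/s

t_p = π/ω_d, so ω_d = π/1.47 = 2.14 rad/s.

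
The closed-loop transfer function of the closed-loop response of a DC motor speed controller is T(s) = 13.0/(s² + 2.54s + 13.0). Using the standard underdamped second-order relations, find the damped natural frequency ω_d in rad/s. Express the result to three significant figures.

ω_n = √13.0 = 3.61 rad/s; ζ = 2.54/(2·3.61) = 0.352.
ω_d = 3.61·√(1 − 0.352²) = 3.37 rad/s.

ω_d ≈ 3.37 rad/s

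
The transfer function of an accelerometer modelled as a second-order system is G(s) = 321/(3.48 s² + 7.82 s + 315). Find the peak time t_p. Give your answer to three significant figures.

t_p ≈ 0.333 s

Dividing through by 3.48: denominator becomes s² + 2.247 s + 90.52.
So ω_n = √90.52 = 9.51 rad/s and ζ = 2.247/(2·9.51) = 0.118.
ω_d = 9.51·√(1 − 0.118²) = 9.45 rad/s. t_p = π/ω_d = 0.333 s.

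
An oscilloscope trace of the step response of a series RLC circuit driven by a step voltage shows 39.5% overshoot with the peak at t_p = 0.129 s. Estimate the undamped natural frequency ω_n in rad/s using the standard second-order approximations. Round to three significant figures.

ω_n ≈ 25.4 rad/s

The overshoot fixes ζ = −ln(OS)/√(π²+ln²(OS)) = 0.284.
From t_p = π/ω_d, ω_d = π/0.129 = 24.4 rad/s, so ω_n = ω_d/√(1−ζ²) = 25.4 rad/s.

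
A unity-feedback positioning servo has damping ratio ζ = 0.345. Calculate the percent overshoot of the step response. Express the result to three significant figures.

For an underdamped second-order system, %OS = 100·exp(−πζ/√(1−ζ²)).
πζ/√(1−ζ²) = π·0.345/√(1−0.119) = 1.155, so %OS = 100·e^(−1.155) = 31.5%.

%OS ≈ 31.5%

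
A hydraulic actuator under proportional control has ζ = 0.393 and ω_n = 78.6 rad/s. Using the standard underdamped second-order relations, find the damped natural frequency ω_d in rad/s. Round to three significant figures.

ω_d ≈ 72.3 rad/s

ω_d = ω_n√(1−ζ²) = 78.6·√0.846 = 72.3 rad/s.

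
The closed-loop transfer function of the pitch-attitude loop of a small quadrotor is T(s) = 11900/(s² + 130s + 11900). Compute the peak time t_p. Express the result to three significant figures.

Matching coefficients with s² + 2ζω_n s + ω_n² gives ω_n² = 11900 ⇒ ω_n = 109 rad/s, and ζ = 130/(2ω_n) = 0.596.
ω_d = 109·√(1 − 0.596²) = 87.6 rad/s. Then t_p = π/ω_d = 0.0359 s.

t_p ≈ 0.0359 s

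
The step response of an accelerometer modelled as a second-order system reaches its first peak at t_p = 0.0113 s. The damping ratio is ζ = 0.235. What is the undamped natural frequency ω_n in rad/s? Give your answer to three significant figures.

Peak time t_p = π/ω_d, so ω_d = π/t_p = π/0.0113 = 278 rad/s.
ω_n = ω_d/√(1−ζ²) = 278/√0.945 = 286 rad/s.

ω_n ≈ 286 rad/s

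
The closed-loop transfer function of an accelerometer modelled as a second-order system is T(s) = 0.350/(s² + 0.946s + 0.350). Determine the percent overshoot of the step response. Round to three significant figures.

Comparing the denominator to s² + 2ζω_n s + ω_n²: ω_n = √0.350 = 0.592 rad/s, and 2ζω_n = 0.946 so ζ = 0.946/(2·0.592) = 0.800.
%OS = 100 e^{−πζ/√(1−ζ²)} with ζ = 0.800 gives 1.53%.

%OS ≈ 1.53%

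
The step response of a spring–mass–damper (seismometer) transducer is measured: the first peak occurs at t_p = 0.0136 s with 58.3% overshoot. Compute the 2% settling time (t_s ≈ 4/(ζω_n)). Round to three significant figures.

t_s ≈ 0.101 s

ζ from %OS: ζ = |ln 0.583|/√(π²+ln²0.583) = 0.169.
t_p = π/ω_d ⇒ ω_d = 231 rad/s; then ω_n = ω_d/√(1−ζ²) = 234 rad/s.
t_s ≈ 4/(ζω_n) = 4/(0.169·234) = 0.101 s.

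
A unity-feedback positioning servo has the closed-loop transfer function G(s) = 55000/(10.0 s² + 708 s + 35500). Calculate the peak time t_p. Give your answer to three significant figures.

Dividing through by 10.0: denominator becomes s² + 70.80 s + 3550.
So ω_n = √3550 = 59.6 rad/s and ζ = 70.80/(2·59.6) = 0.594.
ω_d = 59.6·√(1 − 0.594²) = 47.9 rad/s. t_p = π/ω_d = 0.0656 s.

t_p ≈ 0.0656 s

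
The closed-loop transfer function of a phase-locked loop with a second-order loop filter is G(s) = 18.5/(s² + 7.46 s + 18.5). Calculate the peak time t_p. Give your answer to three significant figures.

ω_n = √18.5 = 4.30 rad/s; ζ = 7.46/(2·4.30) = 0.867.
ω_d = ω_n√(1−ζ²) = 2.14 rad/s. Then t_p = π/ω_d = 1.47 s.

t_p ≈ 1.47 s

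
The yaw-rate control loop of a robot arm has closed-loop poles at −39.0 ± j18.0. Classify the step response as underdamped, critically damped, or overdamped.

underdamped

Since the poles form a complex-conjugate pair with nonzero imaginary part, the response is underdamped.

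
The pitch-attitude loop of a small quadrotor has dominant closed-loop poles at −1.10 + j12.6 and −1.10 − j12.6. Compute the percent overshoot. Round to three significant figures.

The poles are at −σ ± jω_d with σ = 1.10 and ω_d = 12.6, so ω_n = √(σ²+ω_d²) = 12.6 rad/s and ζ = σ/ω_n = 0.0870.
%OS = 100 e^{−πζ/√(1−ζ²)} with ζ = 0.0870 gives 76.0%.

%OS ≈ 76.0%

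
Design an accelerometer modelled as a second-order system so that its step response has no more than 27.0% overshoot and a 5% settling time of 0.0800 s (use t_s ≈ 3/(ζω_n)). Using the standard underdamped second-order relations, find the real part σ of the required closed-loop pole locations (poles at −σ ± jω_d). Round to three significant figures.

The settling-time spec alone fixes σ = ζω_n = 3/t_s = 3/0.0800 = 37.5.
(Overshoot then fixes ζ = 0.385 and hence ω_d = σ·√(1−ζ²)/ζ = 90.0 rad/s.)

σ ≈ 37.5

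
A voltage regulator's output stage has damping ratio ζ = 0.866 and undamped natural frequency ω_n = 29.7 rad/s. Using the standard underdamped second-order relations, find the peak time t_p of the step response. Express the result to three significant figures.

The damped frequency is ω_d = ω_n√(1−ζ²) = 29.7·√(1−0.750) = 14.9 rad/s.
Peak time t_p = π/ω_d = π/14.9 = 0.212 s.

t_p ≈ 0.212 s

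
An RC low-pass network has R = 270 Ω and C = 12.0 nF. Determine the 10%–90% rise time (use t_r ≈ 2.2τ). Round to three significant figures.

t_r ≈ 0.00000713 s

τ = RC = 270 × 12.0 nF = 0.00000324 s.
t_r ≈ 2.2τ = 0.00000713 s.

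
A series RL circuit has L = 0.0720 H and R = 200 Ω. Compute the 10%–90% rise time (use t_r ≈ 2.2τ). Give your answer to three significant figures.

t_r ≈ 0.000792 s

τ = L/R = 0.0720/200 = 0.000360 s.
t_r ≈ 2.2τ = 0.000792 s.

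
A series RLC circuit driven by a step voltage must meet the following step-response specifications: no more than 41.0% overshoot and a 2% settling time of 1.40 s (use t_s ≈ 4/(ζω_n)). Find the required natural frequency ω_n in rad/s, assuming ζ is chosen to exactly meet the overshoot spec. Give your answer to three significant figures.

From %OS = 100·exp(−πζ/√(1−ζ²)), invert to get ζ = −ln(OS)/√(π² + ln²(OS)) with OS = 0.410.
−ln 0.410 = 0.8916, so ζ = 0.8916/√(π² + 0.7949) = 0.273.
From t_s ≈ 4/(ζω_n): ω_n = 4/(ζ·t_s) = 4/(0.273·1.40) = 10.5 rad/s.

ω_n ≈ 10.5 rad/s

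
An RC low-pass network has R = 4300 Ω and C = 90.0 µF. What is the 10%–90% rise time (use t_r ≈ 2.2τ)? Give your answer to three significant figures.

τ = RC = 4300 × 90.0 µF = 0.387 s.
t_r ≈ 2.2τ = 0.851 s.

t_r ≈ 0.851 s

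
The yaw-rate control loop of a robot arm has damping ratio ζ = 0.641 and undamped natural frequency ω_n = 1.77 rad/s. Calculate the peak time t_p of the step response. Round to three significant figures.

The damped frequency is ω_d = ω_n√(1−ζ²) = 1.77·√(1−0.411) = 1.36 rad/s.
Peak time t_p = π/ω_d = π/1.36 = 2.31 s.

t_p ≈ 2.31 s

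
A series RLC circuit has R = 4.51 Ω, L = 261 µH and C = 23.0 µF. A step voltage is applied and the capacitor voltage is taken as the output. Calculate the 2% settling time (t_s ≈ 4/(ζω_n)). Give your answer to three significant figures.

For a series RLC circuit (capacitor voltage as output), ω_n = 1/√(LC) = 1/√(261 µH · 23.0 µF) = 12900 rad/s.
ζ = (R/2)·√(C/L) = (4.51/2)·√(23.0 µF/261 µH) = 0.669.
t_s ≈ 4/(ζω_n) = 0.000463 s.

t_s ≈ 0.000463 s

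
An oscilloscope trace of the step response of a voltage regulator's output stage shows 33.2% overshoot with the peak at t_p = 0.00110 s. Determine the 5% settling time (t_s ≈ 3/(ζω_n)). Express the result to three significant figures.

ζ from %OS: ζ = |ln 0.332|/√(π²+ln²0.332) = 0.331.
t_p = π/ω_d ⇒ ω_d = 2860 rad/s; then ω_n = ω_d/√(1−ζ²) = 3030 rad/s.
t_s ≈ 3/(ζω_n) = 3/(0.331·3030) = 0.00299 s.

t_s ≈ 0.00299 s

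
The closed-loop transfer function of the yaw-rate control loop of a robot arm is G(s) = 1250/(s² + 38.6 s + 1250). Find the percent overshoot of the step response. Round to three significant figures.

Matching coefficients with s² + 2ζω_n s + ω_n² gives ω_n² = 1250 ⇒ ω_n = 35.4 rad/s, and ζ = 38.6/(2ω_n) = 0.546.
%OS = 100·exp(−πζ/√(1−ζ²)) = 12.9%.

%OS ≈ 12.9%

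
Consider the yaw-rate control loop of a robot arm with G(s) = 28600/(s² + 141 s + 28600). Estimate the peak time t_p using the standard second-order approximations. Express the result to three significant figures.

Comparing the denominator to s² + 2ζω_n s + ω_n²: ω_n = √28600 = 169 rad/s, and 2ζω_n = 141 so ζ = 141/(2·169) = 0.417.
ω_d = ω_n√(1−ζ²) = 154 rad/s. Then t_p = π/ω_d = 0.0204 s.

t_p ≈ 0.0204 s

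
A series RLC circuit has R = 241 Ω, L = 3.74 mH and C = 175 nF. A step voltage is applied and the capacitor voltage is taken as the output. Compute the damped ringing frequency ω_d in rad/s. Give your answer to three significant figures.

For a series RLC circuit (capacitor voltage as output), ω_n = 1/√(LC) = 1/√(3.74 mH · 175 nF) = 39100 rad/s.
ζ = (R/2)·√(C/L) = (241/2)·√(175 nF/3.74 mH) = 0.824.
The damped frequency ω_d = ω_n√(1−ζ²) = 22100 rad/s.

ω_d ≈ 22100 rad/s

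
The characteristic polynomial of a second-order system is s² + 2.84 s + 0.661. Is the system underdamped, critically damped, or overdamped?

a² − 4b = 5.4 > 0 (two distinct real roots); the system is overdamped.

overdamped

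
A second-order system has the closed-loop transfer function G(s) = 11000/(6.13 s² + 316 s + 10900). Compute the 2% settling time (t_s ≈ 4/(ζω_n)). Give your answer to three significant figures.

Dividing through by 6.13: denominator becomes s² + 51.55 s + 1778.
So ω_n = √1778 = 42.2 rad/s and ζ = 51.55/(2·42.2) = 0.611.
t_s ≈ 4/(ζω_n) = 0.155 s.

t_s ≈ 0.155 s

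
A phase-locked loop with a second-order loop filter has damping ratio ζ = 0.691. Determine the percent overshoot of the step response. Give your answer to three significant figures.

For an underdamped second-order system, %OS = 100·exp(−πζ/√(1−ζ²)).
πζ/√(1−ζ²) = π·0.691/√(1−0.477) = 3.003, so %OS = 100·e^(−3.003) = 4.96%.

%OS ≈ 4.96%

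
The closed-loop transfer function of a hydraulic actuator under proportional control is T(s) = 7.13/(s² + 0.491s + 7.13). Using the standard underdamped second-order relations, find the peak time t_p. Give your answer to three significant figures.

Comparing the denominator to s² + 2ζω_n s + ω_n²: ω_n = √7.13 = 2.67 rad/s, and 2ζω_n = 0.491 so ζ = 0.491/(2·2.67) = 0.0919.
ω_d = ω_n√(1−ζ²) = 2.66 rad/s. Then t_p = π/ω_d = 1.18 s.

t_p ≈ 1.18 s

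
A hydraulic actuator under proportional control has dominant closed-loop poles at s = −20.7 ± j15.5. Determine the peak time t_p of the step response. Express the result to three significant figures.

t_p ≈ 0.203 s

t_p = π/ω_d with ω_d = 15.5 (the imaginary part), so t_p = 0.203 s.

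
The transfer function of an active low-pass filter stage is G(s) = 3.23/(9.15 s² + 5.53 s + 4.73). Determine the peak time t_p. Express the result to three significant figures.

t_p ≈ 4.82 s

Dividing through by 9.15: denominator becomes s² + 0.6044 s + 0.5169.
So ω_n = √0.5169 = 0.719 rad/s and ζ = 0.6044/(2·0.719) = 0.420.
ω_d = 0.719·√(1 − 0.420²) = 0.652 rad/s. t_p = π/ω_d = 4.82 s.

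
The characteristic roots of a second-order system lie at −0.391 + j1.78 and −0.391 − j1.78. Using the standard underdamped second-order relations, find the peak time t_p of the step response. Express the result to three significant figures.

t_p ≈ 1.76 s

t_p = π/ω_d with ω_d = 1.78 (the imaginary part), so t_p = 1.76 s.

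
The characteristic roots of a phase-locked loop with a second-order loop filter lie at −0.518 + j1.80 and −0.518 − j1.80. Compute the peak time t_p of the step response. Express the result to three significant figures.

t_p ≈ 1.75 s

t_p = π/ω_d with ω_d = 1.80 (the imaginary part), so t_p = 1.75 s.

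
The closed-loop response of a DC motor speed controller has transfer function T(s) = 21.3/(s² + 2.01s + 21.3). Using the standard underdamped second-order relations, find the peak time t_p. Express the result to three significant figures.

t_p ≈ 0.697 s

Matching coefficients with s² + 2ζω_n s + ω_n² gives ω_n² = 21.3 ⇒ ω_n = 4.62 rad/s, and ζ = 2.01/(2ω_n) = 0.218.
ω_d = ω_n√(1−ζ²) = 4.50 rad/s. Then t_p = π/ω_d = 0.697 s.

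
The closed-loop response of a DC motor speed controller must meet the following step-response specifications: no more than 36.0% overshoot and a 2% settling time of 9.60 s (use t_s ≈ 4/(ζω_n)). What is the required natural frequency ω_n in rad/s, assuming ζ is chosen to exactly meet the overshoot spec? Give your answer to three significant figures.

Inverting the overshoot relation: ζ = |ln 0.360|/√(π² + ln²0.360) = 0.309.
From t_s ≈ 4/(ζω_n): ω_n = 4/(ζ·t_s) = 4/(0.309·9.60) = 1.35 rad/s.

ω_n ≈ 1.35 rad/s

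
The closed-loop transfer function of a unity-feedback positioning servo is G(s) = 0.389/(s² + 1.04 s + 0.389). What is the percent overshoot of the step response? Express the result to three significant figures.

%OS ≈ 0.871%

ω_n = √0.389 = 0.624 rad/s; ζ = 1.04/(2·0.624) = 0.834.
%OS = 100 e^{−πζ/√(1−ζ²)} with ζ = 0.834 gives 0.871%.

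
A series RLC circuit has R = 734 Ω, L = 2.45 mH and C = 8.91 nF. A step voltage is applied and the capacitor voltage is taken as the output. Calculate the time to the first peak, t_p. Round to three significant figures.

For a series RLC circuit (capacitor voltage as output), ω_n = 1/√(LC) = 1/√(2.45 mH · 8.91 nF) = 214000 rad/s.
ζ = (R/2)·√(C/L) = (734/2)·√(8.91 nF/2.45 mH) = 0.700.
The damped frequency ω_d = ω_n√(1−ζ²) = 153000 rad/s. t_p = π/ω_d = 0.0000206 s.

t_p ≈ 0.0000206 s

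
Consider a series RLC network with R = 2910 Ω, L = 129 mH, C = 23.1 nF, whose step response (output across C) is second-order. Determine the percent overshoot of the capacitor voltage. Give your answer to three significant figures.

For a series RLC circuit (capacitor voltage as output), ω_n = 1/√(LC) = 1/√(129 mH · 23.1 nF) = 18300 rad/s.
ζ = (R/2)·√(C/L) = (2910/2)·√(23.1 nF/129 mH) = 0.616.
%OS = 100·exp(−πζ/√(1−ζ²)) = 8.59%.

%OS ≈ 8.59%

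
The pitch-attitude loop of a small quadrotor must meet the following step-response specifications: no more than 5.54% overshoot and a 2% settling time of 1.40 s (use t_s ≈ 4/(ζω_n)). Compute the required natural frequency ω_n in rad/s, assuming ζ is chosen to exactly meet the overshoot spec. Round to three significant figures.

ζ = −ln(OS)/√(π² + (ln OS)²). With OS = 0.0554, ln OS = −2.893 and ζ = 2.893/4.271 = 0.677.
Then ω_n = 4/(ζ t_s) = 4/(0.677 × 1.40) = 4.22 rad/s.

ω_n ≈ 4.22 rad/s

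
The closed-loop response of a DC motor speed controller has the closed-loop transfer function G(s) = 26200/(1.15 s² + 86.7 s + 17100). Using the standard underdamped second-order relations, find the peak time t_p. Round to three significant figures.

Dividing through by 1.15: denominator becomes s² + 75.39 s + 14870.
So ω_n = √14870 = 122 rad/s and ζ = 75.39/(2·122) = 0.309.
The damped frequency ω_d = ω_n√(1−ζ²) = 116 rad/s. t_p = π/ω_d = 0.0271 s.

t_p ≈ 0.0271 s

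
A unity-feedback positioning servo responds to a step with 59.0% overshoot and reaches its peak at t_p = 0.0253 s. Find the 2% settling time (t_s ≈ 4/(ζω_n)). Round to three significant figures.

t_s ≈ 0.192 s

From the overshoot, ζ = −ln(OS)/√(π²+ln²(OS)) = 0.166.
From t_p = π/ω_d, ω_d = π/0.0253 = 124 rad/s, so ω_n = ω_d/√(1−ζ²) = 126 rad/s.
t_s ≈ 4/(ζω_n) = 4/(0.166·126) = 0.192 s.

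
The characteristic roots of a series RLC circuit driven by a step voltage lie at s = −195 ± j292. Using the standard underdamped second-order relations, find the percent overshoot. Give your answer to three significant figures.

|pole| = ω_n = √(195² + 292²) = 351 rad/s; ζ = cos θ = σ/ω_n = 0.555.
Overshoot: exp(−π·0.555/√(1−0.555²)) = 0.123, i.e. 12.3%.

%OS ≈ 12.3%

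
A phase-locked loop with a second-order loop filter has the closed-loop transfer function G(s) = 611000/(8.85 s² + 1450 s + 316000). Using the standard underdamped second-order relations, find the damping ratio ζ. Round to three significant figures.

ζ ≈ 0.434

Dividing through by 8.85: denominator becomes s² + 163.8 s + 35710.
So ω_n = √35710 = 189 rad/s and ζ = 163.8/(2·189) = 0.434.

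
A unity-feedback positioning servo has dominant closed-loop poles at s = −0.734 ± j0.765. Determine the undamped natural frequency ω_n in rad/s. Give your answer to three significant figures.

|pole| = ω_n = √(0.734² + 0.765²) = 1.06 rad/s; ζ = cos θ = σ/ω_n = 0.692.

ω_n ≈ 1.06 rad/s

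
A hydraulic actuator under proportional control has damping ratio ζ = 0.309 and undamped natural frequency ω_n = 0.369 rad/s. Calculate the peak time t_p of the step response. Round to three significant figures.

t_p ≈ 8.95 s

The damped frequency is ω_d = ω_n√(1−ζ²) = 0.369·√(1−0.0955) = 0.351 rad/s.
Peak time t_p = π/ω_d = π/0.351 = 8.95 s.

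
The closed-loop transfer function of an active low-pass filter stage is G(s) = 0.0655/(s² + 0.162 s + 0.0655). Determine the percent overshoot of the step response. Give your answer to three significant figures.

%OS ≈ 35.1%

ω_n = √0.0655 = 0.256 rad/s; ζ = 0.162/(2·0.256) = 0.316.
Overshoot: exp(−π·0.316/√(1−0.316²)) = 0.351, i.e. 35.1%.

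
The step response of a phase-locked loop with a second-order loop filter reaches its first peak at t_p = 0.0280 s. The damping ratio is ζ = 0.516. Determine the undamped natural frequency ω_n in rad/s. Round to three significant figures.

Peak time t_p = π/ω_d, so ω_d = π/t_p = π/0.0280 = 112 rad/s.
ω_n = ω_d/√(1−ζ²) = 112/√0.734 = 131 rad/s.

ω_n ≈ 131 rad/s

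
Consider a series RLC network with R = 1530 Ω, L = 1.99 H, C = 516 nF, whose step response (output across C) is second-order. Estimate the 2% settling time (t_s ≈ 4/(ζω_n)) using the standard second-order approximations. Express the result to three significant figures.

t_s ≈ 0.0104 s

For a series RLC circuit (capacitor voltage as output), ω_n = 1/√(LC) = 1/√(1.99 H · 516 nF) = 987 rad/s.
ζ = (R/2)·√(C/L) = (1530/2)·√(516 nF/1.99 H) = 0.390.
t_s ≈ 4/(ζω_n) = 0.0104 s.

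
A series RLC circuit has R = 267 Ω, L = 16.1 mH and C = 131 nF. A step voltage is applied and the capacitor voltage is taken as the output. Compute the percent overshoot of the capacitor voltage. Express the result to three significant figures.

For a series RLC circuit (capacitor voltage as output), ω_n = 1/√(LC) = 1/√(16.1 mH · 131 nF) = 21800 rad/s.
ζ = (R/2)·√(C/L) = (267/2)·√(131 nF/16.1 mH) = 0.381.
Overshoot: exp(−π·0.381/√(1−0.381²)) = 0.274, i.e. 27.4%.

%OS ≈ 27.4%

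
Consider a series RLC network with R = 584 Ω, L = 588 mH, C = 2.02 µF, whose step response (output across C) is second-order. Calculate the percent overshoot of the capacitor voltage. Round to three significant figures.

%OS ≈ 13.2%

For a series RLC circuit (capacitor voltage as output), ω_n = 1/√(LC) = 1/√(588 mH · 2.02 µF) = 918 rad/s.
ζ = (R/2)·√(C/L) = (584/2)·√(2.02 µF/588 mH) = 0.541.
%OS = 100·exp(−πζ/√(1−ζ²)) = 13.2%.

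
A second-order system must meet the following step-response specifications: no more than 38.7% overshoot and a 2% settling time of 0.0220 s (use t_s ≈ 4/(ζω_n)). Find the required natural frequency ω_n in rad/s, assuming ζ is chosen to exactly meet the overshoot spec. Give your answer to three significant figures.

From %OS = 100·exp(−πζ/√(1−ζ²)), invert to get ζ = −ln(OS)/√(π² + ln²(OS)) with OS = 0.387.
−ln 0.387 = 0.9493, so ζ = 0.9493/√(π² + 0.9012) = 0.289.
From t_s ≈ 4/(ζω_n): ω_n = 4/(ζ·t_s) = 4/(0.289·0.0220) = 629 rad/s.

ω_n ≈ 629 rad/s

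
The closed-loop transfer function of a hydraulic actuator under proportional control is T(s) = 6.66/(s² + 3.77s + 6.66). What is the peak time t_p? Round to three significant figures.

Matching coefficients with s² + 2ζω_n s + ω_n² gives ω_n² = 6.66 ⇒ ω_n = 2.58 rad/s, and ζ = 3.77/(2ω_n) = 0.730.
ω_d = ω_n√(1−ζ²) = 1.76 rad/s. Then t_p = π/ω_d = 1.78 s.

t_p ≈ 1.78 s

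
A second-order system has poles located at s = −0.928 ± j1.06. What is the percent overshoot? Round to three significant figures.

The poles are at −σ ± jω_d with σ = 0.928 and ω_d = 1.06, so ω_n = √(σ²+ω_d²) = 1.41 rad/s and ζ = σ/ω_n = 0.659.
%OS = 100·exp(−πζ/√(1−ζ²)) = 6.39%.

%OS ≈ 6.39%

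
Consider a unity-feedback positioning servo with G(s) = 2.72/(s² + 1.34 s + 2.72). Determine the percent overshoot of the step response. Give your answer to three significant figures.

Comparing the denominator to s² + 2ζω_n s + ω_n²: ω_n = √2.72 = 1.65 rad/s, and 2ζω_n = 1.34 so ζ = 1.34/(2·1.65) = 0.406.
Overshoot: exp(−π·0.406/√(1−0.406²)) = 0.247, i.e. 24.7%.

%OS ≈ 24.7%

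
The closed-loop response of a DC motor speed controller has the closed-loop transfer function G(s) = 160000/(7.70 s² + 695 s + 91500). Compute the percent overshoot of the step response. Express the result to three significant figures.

Dividing through by 7.70: denominator becomes s² + 90.26 s + 11880.
So ω_n = √11880 = 109 rad/s and ζ = 90.26/(2·109) = 0.414.
%OS = 100·exp(−πζ/√(1−ζ²)) = 24.0%.

%OS ≈ 24.0%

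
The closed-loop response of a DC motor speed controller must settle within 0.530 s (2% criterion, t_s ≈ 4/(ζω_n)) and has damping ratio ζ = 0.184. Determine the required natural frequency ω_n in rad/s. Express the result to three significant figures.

Rearranging t_s ≈ 4/(ζω_n) gives ω_n = 4/(ζ·t_s) = 4/(0.184 × 0.530) = 41.0 rad/s.

ω_n ≈ 41.0 rad/s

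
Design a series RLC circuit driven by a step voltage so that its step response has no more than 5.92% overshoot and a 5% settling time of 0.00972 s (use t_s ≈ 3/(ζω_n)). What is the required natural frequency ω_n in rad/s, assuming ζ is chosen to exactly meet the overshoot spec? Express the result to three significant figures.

ω_n ≈ 461 rad/s

Inverting the overshoot relation: ζ = |ln 0.0592|/√(π² + ln²0.0592) = 0.669.
Then ω_n = 3/(ζ t_s) = 3/(0.669 × 0.00972) = 461 rad/s.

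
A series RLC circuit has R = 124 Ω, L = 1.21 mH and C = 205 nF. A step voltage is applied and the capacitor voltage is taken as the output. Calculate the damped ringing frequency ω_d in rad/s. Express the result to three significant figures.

ω_d ≈ 37500 rad/s

For a series RLC circuit (capacitor voltage as output), ω_n = 1/√(LC) = 1/√(1.21 mH · 205 nF) = 63500 rad/s.
ζ = (R/2)·√(C/L) = (124/2)·√(205 nF/1.21 mH) = 0.807.
ω_d = 63500·√(1 − 0.807²) = 37500 rad/s.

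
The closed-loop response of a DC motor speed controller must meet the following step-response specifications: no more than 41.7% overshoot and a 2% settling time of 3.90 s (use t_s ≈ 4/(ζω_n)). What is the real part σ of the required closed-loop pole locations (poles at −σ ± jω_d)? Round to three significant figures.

The settling-time spec alone fixes σ = ζω_n = 4/t_s = 4/3.90 = 1.03.
(Overshoot then fixes ζ = 0.268 and hence ω_d = σ·√(1−ζ²)/ζ = 3.68 rad/s.)

σ ≈ 1.03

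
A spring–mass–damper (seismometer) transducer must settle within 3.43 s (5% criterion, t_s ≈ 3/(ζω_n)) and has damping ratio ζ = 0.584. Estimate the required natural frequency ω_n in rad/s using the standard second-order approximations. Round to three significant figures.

ω_n ≈ 1.50 rad/s

Rearranging t_s ≈ 3/(ζω_n) gives ω_n = 3/(ζ·t_s) = 3/(0.584 × 3.43) = 1.50 rad/s.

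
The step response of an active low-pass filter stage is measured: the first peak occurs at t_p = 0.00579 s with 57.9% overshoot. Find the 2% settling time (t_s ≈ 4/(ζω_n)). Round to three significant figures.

t_s ≈ 0.0424 s

From the overshoot, ζ = −ln(OS)/√(π²+ln²(OS)) = 0.171.
From t_p = π/ω_d, ω_d = π/0.00579 = 543 rad/s, so ω_n = ω_d/√(1−ζ²) = 551 rad/s.
t_s ≈ 4/(ζω_n) = 4/(0.171·551) = 0.0424 s.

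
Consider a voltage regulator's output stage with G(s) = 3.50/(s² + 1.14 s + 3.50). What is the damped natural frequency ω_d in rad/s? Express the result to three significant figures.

Matching coefficients with s² + 2ζω_n s + ω_n² gives ω_n² = 3.50 ⇒ ω_n = 1.87 rad/s, and ζ = 1.14/(2ω_n) = 0.305.
The damped frequency ω_d = ω_n√(1−ζ²) = 1.78 rad/s.

ω_d ≈ 1.78 rad/s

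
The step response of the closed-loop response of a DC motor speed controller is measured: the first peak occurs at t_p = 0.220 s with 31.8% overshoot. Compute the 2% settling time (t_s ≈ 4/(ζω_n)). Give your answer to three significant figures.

From the overshoot, ζ = −ln(OS)/√(π²+ln²(OS)) = 0.343.
t_p = π/ω_d ⇒ ω_d = 14.3 rad/s; then ω_n = ω_d/√(1−ζ²) = 15.2 rad/s.
t_s ≈ 4/(ζω_n) = 4/(0.343·15.2) = 0.768 s.

t_s ≈ 0.768 s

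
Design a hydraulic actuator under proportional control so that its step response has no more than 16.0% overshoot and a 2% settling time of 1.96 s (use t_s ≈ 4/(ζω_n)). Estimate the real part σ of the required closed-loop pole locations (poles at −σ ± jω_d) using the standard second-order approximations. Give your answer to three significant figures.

The settling-time spec alone fixes σ = ζω_n = 4/t_s = 4/1.96 = 2.04.
(Overshoot then fixes ζ = 0.504 and hence ω_d = σ·√(1−ζ²)/ζ = 3.50 rad/s.)

σ ≈ 2.04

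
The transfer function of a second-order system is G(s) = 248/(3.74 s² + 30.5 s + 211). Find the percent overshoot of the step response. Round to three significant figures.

%OS ≈ 13.1%

Dividing through by 3.74: denominator becomes s² + 8.155 s + 56.42.
So ω_n = √56.42 = 7.51 rad/s and ζ = 8.155/(2·7.51) = 0.543.
%OS = 100·exp(−πζ/√(1−ζ²)) = 13.1%.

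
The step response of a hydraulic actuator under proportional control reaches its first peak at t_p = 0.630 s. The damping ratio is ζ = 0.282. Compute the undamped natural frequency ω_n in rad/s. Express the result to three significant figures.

Peak time t_p = π/ω_d, so ω_d = π/t_p = π/0.630 = 4.99 rad/s.
ω_n = ω_d/√(1−ζ²) = 4.99/√0.920 = 5.20 rad/s.

ω_n ≈ 5.20 rad/s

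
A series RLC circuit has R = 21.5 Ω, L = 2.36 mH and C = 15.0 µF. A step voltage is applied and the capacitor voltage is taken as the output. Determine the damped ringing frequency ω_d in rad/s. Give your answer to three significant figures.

For a series RLC circuit (capacitor voltage as output), ω_n = 1/√(LC) = 1/√(2.36 mH · 15.0 µF) = 5310 rad/s.
ζ = (R/2)·√(C/L) = (21.5/2)·√(15.0 µF/2.36 mH) = 0.857.
The damped frequency ω_d = ω_n√(1−ζ²) = 2740 rad/s.

ω_d ≈ 2740 rad/s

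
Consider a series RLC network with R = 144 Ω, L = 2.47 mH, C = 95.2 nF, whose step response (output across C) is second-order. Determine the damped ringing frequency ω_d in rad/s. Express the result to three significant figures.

ω_d ≈ 58300 rad/s

For a series RLC circuit (capacitor voltage as output), ω_n = 1/√(LC) = 1/√(2.47 mH · 95.2 nF) = 65200 rad/s.
ζ = (R/2)·√(C/L) = (144/2)·√(95.2 nF/2.47 mH) = 0.447.
The damped frequency ω_d = ω_n√(1−ζ²) = 58300 rad/s.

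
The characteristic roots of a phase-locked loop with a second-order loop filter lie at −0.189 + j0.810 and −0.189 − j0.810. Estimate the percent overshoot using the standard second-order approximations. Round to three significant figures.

%OS ≈ 48.0%

With σ = 0.189, ω_d = 0.810: ω_n = √(σ²+ω_d²) = 0.832 rad/s, ζ = σ/ω_n = 0.227.
%OS = 100·exp(−πζ/√(1−ζ²)) = 48.0%.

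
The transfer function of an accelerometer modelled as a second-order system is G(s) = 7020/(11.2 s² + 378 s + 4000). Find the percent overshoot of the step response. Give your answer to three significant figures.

%OS ≈ 0.197%

Dividing through by 11.2: denominator becomes s² + 33.75 s + 357.1.
So ω_n = √357.1 = 18.9 rad/s and ζ = 33.75/(2·18.9) = 0.893.
%OS = 100·exp(−πζ/√(1−ζ²)) = 0.197%.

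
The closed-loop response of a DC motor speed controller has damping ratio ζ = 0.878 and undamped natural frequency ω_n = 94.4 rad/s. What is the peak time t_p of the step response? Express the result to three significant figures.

t_p ≈ 0.0695 s

The damped frequency is ω_d = ω_n√(1−ζ²) = 94.4·√(1−0.771) = 45.2 rad/s.
Peak time t_p = π/ω_d = π/45.2 = 0.0695 s.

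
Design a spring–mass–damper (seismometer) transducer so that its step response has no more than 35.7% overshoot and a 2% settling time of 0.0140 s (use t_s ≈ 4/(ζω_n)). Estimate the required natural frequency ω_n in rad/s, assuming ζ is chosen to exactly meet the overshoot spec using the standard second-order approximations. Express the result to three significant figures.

From %OS = 100·exp(−πζ/√(1−ζ²)), invert to get ζ = −ln(OS)/√(π² + ln²(OS)) with OS = 0.357.
−ln 0.357 = 1.030, so ζ = 1.030/√(π² + 1.061) = 0.312.
Then ω_n = 4/(ζ t_s) = 4/(0.312 × 0.0140) = 917 rad/s.

ω_n ≈ 917 rad/s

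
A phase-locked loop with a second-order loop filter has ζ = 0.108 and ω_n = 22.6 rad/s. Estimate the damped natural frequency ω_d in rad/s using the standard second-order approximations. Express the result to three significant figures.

ω_d ≈ 22.5 rad/s

ω_d = ω_n√(1−ζ²) = 22.6·√0.988 = 22.5 rad/s.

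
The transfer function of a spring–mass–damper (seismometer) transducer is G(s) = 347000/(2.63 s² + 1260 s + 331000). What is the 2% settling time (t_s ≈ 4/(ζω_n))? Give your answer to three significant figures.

Dividing through by 2.63: denominator becomes s² + 479.1 s + 125900.
So ω_n = √125900 = 355 rad/s and ζ = 479.1/(2·355) = 0.675.
t_s ≈ 4/(ζω_n) = 0.0167 s.

t_s ≈ 0.0167 s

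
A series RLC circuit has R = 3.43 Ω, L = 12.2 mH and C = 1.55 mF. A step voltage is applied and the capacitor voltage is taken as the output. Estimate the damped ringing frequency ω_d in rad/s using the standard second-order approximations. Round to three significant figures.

ω_d ≈ 182 rad/s

For a series RLC circuit (capacitor voltage as output), ω_n = 1/√(LC) = 1/√(12.2 mH · 1.55 mF) = 230 rad/s.
ζ = (R/2)·√(C/L) = (3.43/2)·√(1.55 mF/12.2 mH) = 0.611.
ω_d = 230·√(1 − 0.611²) = 182 rad/s.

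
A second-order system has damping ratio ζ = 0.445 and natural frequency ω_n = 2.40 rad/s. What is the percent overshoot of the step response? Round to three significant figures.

%OS ≈ 21.0%

For an underdamped second-order system, %OS = 100·exp(−πζ/√(1−ζ²)).
πζ/√(1−ζ²) = π·0.445/√(1−0.198) = 1.561, so %OS = 100·e^(−1.561) = 21.0%.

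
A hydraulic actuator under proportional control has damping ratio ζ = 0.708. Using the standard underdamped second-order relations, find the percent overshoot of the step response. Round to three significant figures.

%OS ≈ 4.29%

For an underdamped second-order system, %OS = 100·exp(−πζ/√(1−ζ²)).
πζ/√(1−ζ²) = π·0.708/√(1−0.501) = 3.150, so %OS = 100·e^(−3.150) = 4.29%.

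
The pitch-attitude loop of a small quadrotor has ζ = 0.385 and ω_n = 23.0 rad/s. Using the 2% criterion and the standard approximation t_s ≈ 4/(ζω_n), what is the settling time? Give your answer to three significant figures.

t_s ≈ 4/(ζω_n) = 4/(0.385 × 23.0) = 0.452 s.

t_s ≈ 0.452 s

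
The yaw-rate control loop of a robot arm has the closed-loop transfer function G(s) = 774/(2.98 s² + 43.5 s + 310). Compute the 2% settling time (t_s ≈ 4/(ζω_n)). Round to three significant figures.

t_s ≈ 0.548 s

Dividing through by 2.98: denominator becomes s² + 14.60 s + 104.0.
So ω_n = √104.0 = 10.2 rad/s and ζ = 14.60/(2·10.2) = 0.716.
t_s ≈ 4/(ζω_n) = 0.548 s.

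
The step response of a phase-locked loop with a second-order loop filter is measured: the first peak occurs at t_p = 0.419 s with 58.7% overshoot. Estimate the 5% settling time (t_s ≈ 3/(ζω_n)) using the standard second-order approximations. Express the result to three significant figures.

ζ from %OS: ζ = |ln 0.587|/√(π²+ln²0.587) = 0.167.
t_p = π/ω_d ⇒ ω_d = 7.50 rad/s; then ω_n = ω_d/√(1−ζ²) = 7.60 rad/s.
t_s ≈ 3/(ζω_n) = 3/(0.167·7.60) = 2.36 s.

t_s ≈ 2.36 s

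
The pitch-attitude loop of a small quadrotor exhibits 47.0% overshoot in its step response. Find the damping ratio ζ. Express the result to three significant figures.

ζ ≈ 0.234

From %OS = 100·exp(−πζ/√(1−ζ²)), invert to get ζ = −ln(OS)/√(π² + ln²(OS)) with OS = 0.470.
−ln 0.470 = 0.7550, so ζ = 0.7550/√(π² + 0.5701) = 0.234.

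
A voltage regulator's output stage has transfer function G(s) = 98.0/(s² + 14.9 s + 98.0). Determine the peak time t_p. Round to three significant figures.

Comparing the denominator to s² + 2ζω_n s + ω_n²: ω_n = √98.0 = 9.90 rad/s, and 2ζω_n = 14.9 so ζ = 14.9/(2·9.90) = 0.753.
ω_d = ω_n√(1−ζ²) = 6.52 rad/s. Then t_p = π/ω_d = 0.482 s.

t_p ≈ 0.482 s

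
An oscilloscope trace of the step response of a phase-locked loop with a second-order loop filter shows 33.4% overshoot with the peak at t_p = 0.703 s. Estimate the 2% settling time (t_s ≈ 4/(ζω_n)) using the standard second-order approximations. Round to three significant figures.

ζ from %OS: ζ = |ln 0.334|/√(π²+ln²0.334) = 0.330.
t_p = π/ω_d ⇒ ω_d = 4.47 rad/s; then ω_n = ω_d/√(1−ζ²) = 4.73 rad/s.
t_s ≈ 4/(ζω_n) = 4/(0.330·4.73) = 2.56 s.

t_s ≈ 2.56 s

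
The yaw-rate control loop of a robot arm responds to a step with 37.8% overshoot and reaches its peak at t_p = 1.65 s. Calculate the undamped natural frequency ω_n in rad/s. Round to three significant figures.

ζ from %OS: ζ = |ln 0.378|/√(π²+ln²0.378) = 0.296.
t_p = π/ω_d ⇒ ω_d = 1.90 rad/s; then ω_n = ω_d/√(1−ζ²) = 1.99 rad/s.

ω_n ≈ 1.99 rad/s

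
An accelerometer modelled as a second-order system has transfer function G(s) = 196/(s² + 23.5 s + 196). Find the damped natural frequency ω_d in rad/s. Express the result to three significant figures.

ω_d ≈ 7.61 rad/s

ω_n = √196 = 14.0 rad/s; ζ = 23.5/(2·14.0) = 0.839.
The damped frequency ω_d = ω_n√(1−ζ²) = 7.61 rad/s.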